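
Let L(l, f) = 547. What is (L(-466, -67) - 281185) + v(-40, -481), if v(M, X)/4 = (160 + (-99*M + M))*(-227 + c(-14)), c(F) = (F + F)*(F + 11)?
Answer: -2614398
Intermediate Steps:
c(F) = 2*F*(11 + F) (c(F) = (2*F)*(11 + F) = 2*F*(11 + F))
v(M, X) = -91520 + 56056*M (v(M, X) = 4*((160 + (-99*M + M))*(-227 + 2*(-14)*(11 - 14))) = 4*((160 - 98*M)*(-227 + 2*(-14)*(-3))) = 4*((160 - 98*M)*(-227 + 84)) = 4*((160 - 98*M)*(-143)) = 4*(-22880 + 14014*M) = -91520 + 56056*M)
(L(-466, -67) - 281185) + v(-40, -481) = (547 - 281185) + (-91520 + 56056*(-40)) = -280638 + (-91520 - 2242240) = -280638 - 2333760 = -2614398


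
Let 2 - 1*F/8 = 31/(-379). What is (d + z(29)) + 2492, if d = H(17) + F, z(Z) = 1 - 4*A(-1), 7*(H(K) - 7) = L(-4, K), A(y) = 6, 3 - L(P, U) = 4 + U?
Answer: 6606190/2653 ≈ 2490.1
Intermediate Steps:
L(P, U) = -1 - U (L(P, U) = 3 - (4 + U) = 3 + (-4 - U) = -1 - U)
H(K) = 48/7 - K/7 (H(K) = 7 + (-1 - K)/7 = 7 + (-1/7 - K/7) = 48/7 - K/7)
z(Z) = -23 (z(Z) = 1 - 4*6 = 1 - 24 = -23)
F = 6312/379 (F = 16 - 248/(-379) = 16 - 248*(-1)/379 = 16 - 8*(-31/379) = 16 + 248/379 = 6312/379 ≈ 16.654)
d = 55933/2653 (d = (48/7 - 1/7*17) + 6312/379 = (48/7 - 17/7) + 6312/379 = 31/7 + 6312/379 = 55933/2653 ≈ 21.083)
(d + z(29)) + 2492 = (55933/2653 - 23) + 2492 = -5086/2653 + 2492 = 6606190/2653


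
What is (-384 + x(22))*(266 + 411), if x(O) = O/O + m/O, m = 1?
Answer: -5703725/22 ≈ -2.5926e+5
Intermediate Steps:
x(O) = 1 + 1/O (x(O) = O/O + 1/O = 1 + 1/O)
(-384 + x(22))*(266 + 411) = (-384 + (1 + 22)/22)*(266 + 411) = (-384 + (1/22)*23)*677 = (-384 + 23/22)*677 = -8425/22*677 = -5703725/22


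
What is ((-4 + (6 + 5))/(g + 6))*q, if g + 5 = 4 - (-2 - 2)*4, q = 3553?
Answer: 3553/3 ≈ 1184.3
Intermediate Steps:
g = 15 (g = -5 + (4 - (-2 - 2)*4) = -5 + (4 - (-4)*4) = -5 + (4 - 1*(-16)) = -5 + (4 + 16) = -5 + 20 = 15)
((-4 + (6 + 5))/(g + 6))*q = ((-4 + (6 + 5))/(15 + 6))*3553 = ((-4 + 11)/21)*3553 = (7*(1/21))*3553 = (1/3)*3553 = 3553/3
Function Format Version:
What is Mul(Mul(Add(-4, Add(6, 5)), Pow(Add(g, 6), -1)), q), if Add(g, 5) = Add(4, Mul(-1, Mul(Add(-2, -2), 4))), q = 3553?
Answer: Rational(3553, 3) ≈ 1184.3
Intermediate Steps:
g = 15 (g = Add(-5, Add(4, Mul(-1, Mul(Add(-2, -2), 4)))) = Add(-5, Add(4, Mul(-1, Mul(-4, 4)))) = Add(-5, Add(4, Mul(-1, -16))) = Add(-5, Add(4, 16)) = Add(-5, 20) = 15)
Mul(Mul(Add(-4, Add(6, 5)), Pow(Add(g, 6), -1)), q) = Mul(Mul(Add(-4, Add(6, 5)), Pow(Add(15, 6), -1)), 3553) = Mul(Mul(Add(-4, 11), Pow(21, -1)), 3553) = Mul(Mul(7, Rational(1, 21)), 3553) = Mul(Rational(1, 3), 3553) = Rational(3553, 3)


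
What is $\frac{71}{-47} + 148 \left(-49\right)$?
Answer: $- \frac{340915}{47} \approx -7253.5$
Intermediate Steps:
$\frac{71}{-47} + 148 \left(-49\right) = 71 \left(- \frac{1}{47}\right) - 7252 = - \frac{71}{47} - 7252 = - \frac{340915}{47}$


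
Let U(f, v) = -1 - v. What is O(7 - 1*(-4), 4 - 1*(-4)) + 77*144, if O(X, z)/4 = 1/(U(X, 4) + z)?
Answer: 33268/3 ≈ 11089.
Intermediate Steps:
O(X, z) = 4/(-5 + z) (O(X, z) = 4/((-1 - 1*4) + z) = 4/((-1 - 4) + z) = 4/(-5 + z))
O(7 - 1*(-4), 4 - 1*(-4)) + 77*144 = 4/(-5 + (4 - 1*(-4))) + 77*144 = 4/(-5 + (4 + 4)) + 11088 = 4/(-5 + 8) + 11088 = 4/3 + 11088 = 33268/3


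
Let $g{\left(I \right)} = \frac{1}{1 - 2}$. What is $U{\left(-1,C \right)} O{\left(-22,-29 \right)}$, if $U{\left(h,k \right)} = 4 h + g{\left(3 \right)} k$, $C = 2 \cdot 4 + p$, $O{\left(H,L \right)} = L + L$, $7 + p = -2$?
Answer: $174$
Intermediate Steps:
$p = -9$ ($p = -7 - 2 = -9$)
$g{\left(I \right)} = -1$ ($g{\left(I \right)} = \frac{1}{-1} = -1$)
$O{\left(H,L \right)} = 2 L$
$C = -1$ ($C = 2 \cdot 4 - 9 = 8 - 9 = -1$)
$U{\left(h,k \right)} = - k + 4 h$ ($U{\left(h,k \right)} = 4 h - k = - k + 4 h$)
$U{\left(-1,C \right)} O{\left(-22,-29 \right)} = \left(\left(-1\right) \left(-1\right) + 4 \left(-1\right)\right) 2 \left(-29\right) = \left(1 - 4\right) \left(-58\right) = \left(-3\right) \left(-58\right) = 174$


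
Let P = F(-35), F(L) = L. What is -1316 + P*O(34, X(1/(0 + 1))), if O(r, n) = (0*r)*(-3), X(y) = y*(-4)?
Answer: -1316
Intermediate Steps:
X(y) = -4*y
O(r, n) = 0 (O(r, n) = 0*(-3) = 0)
P = -35
-1316 + P*O(34, X(1/(0 + 1))) = -1316 - 35*0 = -1316 + 0 = -1316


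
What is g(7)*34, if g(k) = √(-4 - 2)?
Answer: 34*I*√6 ≈ 83.283*I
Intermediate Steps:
g(k) = I*√6 (g(k) = √(-6) = I*√6)
g(7)*34 = (I*√6)*34 = 34*I*√6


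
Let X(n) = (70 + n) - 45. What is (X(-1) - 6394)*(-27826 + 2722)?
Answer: 159912480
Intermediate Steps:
X(n) = 25 + n
(X(-1) - 6394)*(-27826 + 2722) = ((25 - 1) - 6394)*(-27826 + 2722) = (24 - 6394)*(-25104) = -6370*(-25104) = 159912480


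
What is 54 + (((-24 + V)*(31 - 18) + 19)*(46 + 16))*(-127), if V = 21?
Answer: 157534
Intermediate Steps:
54 + (((-24 + V)*(31 - 18) + 19)*(46 + 16))*(-127) = 54 + (((-24 + 21)*(31 - 18) + 19)*(46 + 16))*(-127) = 54 + ((-3*13 + 19)*62)*(-127) = 54 + ((-39 + 19)*62)*(-127) = 54 - 20*62*(-127) = 54 - 1240*(-127) = 54 + 157480 = 157534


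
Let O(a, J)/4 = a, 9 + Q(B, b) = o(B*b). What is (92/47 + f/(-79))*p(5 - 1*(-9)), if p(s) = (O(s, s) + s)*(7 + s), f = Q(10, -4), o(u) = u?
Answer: 14069370/3713 ≈ 3789.2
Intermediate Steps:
Q(B, b) = -9 + B*b
O(a, J) = 4*a
f = -49 (f = -9 + 10*(-4) = -9 - 40 = -49)
p(s) = 5*s*(7 + s) (p(s) = (4*s + s)*(7 + s) = (5*s)*(7 + s) = 5*s*(7 + s))
(92/47 + f/(-79))*p(5 - 1*(-9)) = (92/47 - 49/(-79))*(5*(5 - 1*(-9))*(7 + (5 - 1*(-9)))) = (92*(1/47) - 49*(-1/79))*(5*(5 + 9)*(7 + (5 + 9))) = (92/47 + 49/79)*(5*14*(7 + 14)) = 9571*(5*14*21)/3713 = (9571/3713)*1470 = 14069370/3713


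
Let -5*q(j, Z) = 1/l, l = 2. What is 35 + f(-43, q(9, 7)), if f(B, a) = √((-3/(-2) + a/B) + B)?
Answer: 35 + I*√1918230/215 ≈ 35.0 + 6.4419*I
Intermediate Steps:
q(j, Z) = -⅒ (q(j, Z) = -⅕/2 = -⅕*½ = -⅒)
f(B, a) = √(3/2 + B + a/B) (f(B, a) = √((-3*(-½) + a/B) + B) = √((3/2 + a/B) + B) = √(3/2 + B + a/B))
35 + f(-43, q(9, 7)) = 35 + √(6 + 4*(-43) + 4*(-⅒)/(-43))/2 = 35 + √(6 - 172 + 4*(-⅒)*(-1/43))/2 = 35 + √(6 - 172 + 2/215)/2 = 35 + √(-35688/215)/2 = 35 + (2*I*√1918230/215)/2 = 35 + I*√1918230/215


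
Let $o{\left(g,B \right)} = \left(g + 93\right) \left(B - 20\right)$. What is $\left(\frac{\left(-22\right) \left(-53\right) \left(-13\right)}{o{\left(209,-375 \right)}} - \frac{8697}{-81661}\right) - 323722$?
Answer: $- \frac{1576742007782806}{4870670345} \approx -3.2372 \cdot 10^{5}$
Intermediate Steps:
$o{\left(g,B \right)} = \left(-20 + B\right) \left(93 + g\right)$ ($o{\left(g,B \right)} = \left(93 + g\right) \left(-20 + B\right) = \left(-20 + B\right) \left(93 + g\right)$)
$\left(\frac{\left(-22\right) \left(-53\right) \left(-13\right)}{o{\left(209,-375 \right)}} - \frac{8697}{-81661}\right) - 323722 = \left(\frac{\left(-22\right) \left(-53\right) \left(-13\right)}{-1860 - 4180 + 93 \left(-375\right) - 78375} - \frac{8697}{-81661}\right) - 323722 = \left(\frac{1166 \left(-13\right)}{-1860 - 4180 - 34875 - 78375} - - \frac{8697}{81661}\right) - 323722 = \left(- \frac{15158}{-119290} + \frac{8697}{81661}\right) - 323722 = \left(\left(-15158\right) \left(- \frac{1}{119290}\right) + \frac{8697}{81661}\right) - 323722 = \left(\frac{7579}{59645} + \frac{8697}{81661}\right) - 323722 = \frac{1137641284}{4870670345} - 323722 = - \frac{1576742007782806}{4870670345}$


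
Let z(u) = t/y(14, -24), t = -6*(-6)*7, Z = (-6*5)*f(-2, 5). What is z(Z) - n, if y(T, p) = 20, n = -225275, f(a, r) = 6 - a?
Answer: 1126438/5 ≈ 2.2529e+5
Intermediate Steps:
Z = -240 (Z = (-6*5)*(6 - 1*(-2)) = -30*(6 + 2) = -30*8 = -240)
t = 252 (t = 36*7 = 252)
z(u) = 63/5 (z(u) = 252/20 = 252*(1/20) = 63/5)
z(Z) - n = 63/5 - 1*(-225275) = 63/5 + 225275 = 1126438/5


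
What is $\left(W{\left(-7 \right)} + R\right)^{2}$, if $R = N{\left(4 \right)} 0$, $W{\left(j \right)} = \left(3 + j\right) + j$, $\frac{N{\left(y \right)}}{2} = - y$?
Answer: $121$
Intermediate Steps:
$N{\left(y \right)} = - 2 y$ ($N{\left(y \right)} = 2 \left(- y\right) = - 2 y$)
$W{\left(j \right)} = 3 + 2 j$
$R = 0$ ($R = \left(-2\right) 4 \cdot 0 = \left(-8\right) 0 = 0$)
$\left(W{\left(-7 \right)} + R\right)^{2} = \left(\left(3 + 2 \left(-7\right)\right) + 0\right)^{2} = \left(\left(3 - 14\right) + 0\right)^{2} = \left(-11 + 0\right)^{2} = \left(-11\right)^{2} = 121$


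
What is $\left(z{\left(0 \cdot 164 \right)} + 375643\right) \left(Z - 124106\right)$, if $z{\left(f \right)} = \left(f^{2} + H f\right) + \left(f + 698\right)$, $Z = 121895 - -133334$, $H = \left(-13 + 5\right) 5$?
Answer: $49346960943$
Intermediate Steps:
$H = -40$ ($H = \left(-8\right) 5 = -40$)
$Z = 255229$ ($Z = 121895 + 133334 = 255229$)
$z{\left(f \right)} = 698 + f^{2} - 39 f$ ($z{\left(f \right)} = \left(f^{2} - 40 f\right) + \left(f + 698\right) = \left(f^{2} - 40 f\right) + \left(698 + f\right) = 698 + f^{2} - 39 f$)
$\left(z{\left(0 \cdot 164 \right)} + 375643\right) \left(Z - 124106\right) = \left(\left(698 + \left(0 \cdot 164\right)^{2} - 39 \cdot 0 \cdot 164\right) + 375643\right) \left(255229 - 124106\right) = \left(\left(698 + 0^{2} - 0\right) + 375643\right) 131123 = \left(\left(698 + 0 + 0\right) + 375643\right) 131123 = \left(698 + 375643\right) 131123 = 376341 \cdot 131123 = 49346960943$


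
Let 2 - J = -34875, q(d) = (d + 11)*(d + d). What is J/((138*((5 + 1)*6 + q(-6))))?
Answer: -34877/3312 ≈ -10.530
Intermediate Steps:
q(d) = 2*d*(11 + d) (q(d) = (11 + d)*(2*d) = 2*d*(11 + d))
J = 34877 (J = 2 - 1*(-34875) = 2 + 34875 = 34877)
J/((138*((5 + 1)*6 + q(-6)))) = 34877/((138*((5 + 1)*6 + 2*(-6)*(11 - 6)))) = 34877/((138*(6*6 + 2*(-6)*5))) = 34877/((138*(36 - 60))) = 34877/((138*(-24))) = 34877/(-3312) = 34877*(-1/3312) = -34877/3312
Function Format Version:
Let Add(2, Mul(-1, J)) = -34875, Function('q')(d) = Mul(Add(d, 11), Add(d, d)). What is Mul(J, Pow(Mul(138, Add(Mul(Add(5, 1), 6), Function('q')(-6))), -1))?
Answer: Rational(-34877, 3312) ≈ -10.530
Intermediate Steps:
Function('q')(d) = Mul(2, d, Add(11, d)) (Function('q')(d) = Mul(Add(11, d), Mul(2, d)) = Mul(2, d, Add(11, d)))
J = 34877 (J = Add(2, Mul(-1, -34875)) = Add(2, 34875) = 34877)
Mul(J, Pow(Mul(138, Add(Mul(Add(5, 1), 6), Function('q')(-6))), -1)) = Mul(34877, Pow(Mul(138, Add(Mul(Add(5, 1), 6), Mul(2, -6, Add(11, -6)))), -1)) = Mul(34877, Pow(Mul(138, Add(Mul(6, 6), Mul(2, -6, 5))), -1)) = Mul(34877, Pow(Mul(138, Add(36, -60)), -1)) = Mul(34877, Pow(Mul(138, -24), -1)) = Mul(34877, Pow(-3312, -1)) = Mul(34877, Rational(-1, 3312)) = Rational(-34877, 3312)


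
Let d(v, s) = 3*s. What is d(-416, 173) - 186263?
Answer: -185744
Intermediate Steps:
d(-416, 173) - 186263 = 3*173 - 186263 = 519 - 186263 = -185744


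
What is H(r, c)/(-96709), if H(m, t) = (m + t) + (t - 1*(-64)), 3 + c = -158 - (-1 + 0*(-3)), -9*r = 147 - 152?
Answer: 2299/870381 ≈ 0.0026414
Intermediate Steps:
r = 5/9 (r = -(147 - 152)/9 = -1/9*(-5) = 5/9 ≈ 0.55556)
c = -160 (c = -3 + (-158 - (-1 + 0*(-3))) = -3 + (-158 - (-1 + 0)) = -3 + (-158 - 1*(-1)) = -3 + (-158 + 1) = -3 - 157 = -160)
H(m, t) = 64 + m + 2*t (H(m, t) = (m + t) + (t + 64) = (m + t) + (64 + t) = 64 + m + 2*t)
H(r, c)/(-96709) = (64 + 5/9 + 2*(-160))/(-96709) = (64 + 5/9 - 320)*(-1/96709) = -2299/9*(-1/96709) = 2299/870381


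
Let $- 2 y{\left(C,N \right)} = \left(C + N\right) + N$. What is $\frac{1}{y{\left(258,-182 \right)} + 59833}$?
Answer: $\frac{1}{59886} \approx 1.6698 \cdot 10^{-5}$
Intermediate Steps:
$y{\left(C,N \right)} = - N - \frac{C}{2}$ ($y{\left(C,N \right)} = - \frac{\left(C + N\right) + N}{2} = - \frac{C + 2 N}{2} = - N - \frac{C}{2}$)
$\frac{1}{y{\left(258,-182 \right)} + 59833} = \frac{1}{\left(\left(-1\right) \left(-182\right) - 129\right) + 59833} = \frac{1}{\left(182 - 129\right) + 59833} = \frac{1}{53 + 59833} = \frac{1}{59886}$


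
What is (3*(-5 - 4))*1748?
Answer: -47196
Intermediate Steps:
(3*(-5 - 4))*1748 = (3*(-9))*1748 = -27*1748 = -47196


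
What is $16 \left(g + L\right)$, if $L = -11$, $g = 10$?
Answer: $-16$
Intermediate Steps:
$16 \left(g + L\right) = 16 \left(10 - 11\right) = 16 \left(-1\right) = -16$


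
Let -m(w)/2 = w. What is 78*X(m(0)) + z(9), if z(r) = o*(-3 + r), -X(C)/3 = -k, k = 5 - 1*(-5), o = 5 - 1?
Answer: 2364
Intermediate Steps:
m(w) = -2*w
o = 4
k = 10 (k = 5 + 5 = 10)
X(C) = 30 (X(C) = -(-3)*10 = -3*(-10) = 30)
z(r) = -12 + 4*r (z(r) = 4*(-3 + r) = -12 + 4*r)
78*X(m(0)) + z(9) = 78*30 + (-12 + 4*9) = 2340 + (-12 + 36) = 2340 + 24 = 2364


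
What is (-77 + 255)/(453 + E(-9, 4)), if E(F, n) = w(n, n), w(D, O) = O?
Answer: 178/457 ≈ 0.38950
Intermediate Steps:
E(F, n) = n
(-77 + 255)/(453 + E(-9, 4)) = (-77 + 255)/(453 + 4) = 178/457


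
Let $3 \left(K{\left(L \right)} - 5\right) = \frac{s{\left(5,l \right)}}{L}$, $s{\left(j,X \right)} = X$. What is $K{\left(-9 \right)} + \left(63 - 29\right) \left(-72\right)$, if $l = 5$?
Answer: $- \frac{65966}{27} \approx -2443.2$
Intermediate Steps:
$K{\left(L \right)} = 5 + \frac{5}{3 L}$ ($K{\left(L \right)} = 5 + \frac{5 \frac{1}{L}}{3} = 5 + \frac{5}{3 L}$)
$K{\left(-9 \right)} + \left(63 - 29\right) \left(-72\right) = \left(5 + \frac{5}{3 \left(-9\right)}\right) + \left(63 - 29\right) \left(-72\right) = \left(5 + \frac{5}{3} \left(- \frac{1}{9}\right)\right) + \left(63 - 29\right) \left(-72\right) = \left(5 - \frac{5}{27}\right) + 34 \left(-72\right) = \frac{130}{27} - 2448 = - \frac{65966}{27}$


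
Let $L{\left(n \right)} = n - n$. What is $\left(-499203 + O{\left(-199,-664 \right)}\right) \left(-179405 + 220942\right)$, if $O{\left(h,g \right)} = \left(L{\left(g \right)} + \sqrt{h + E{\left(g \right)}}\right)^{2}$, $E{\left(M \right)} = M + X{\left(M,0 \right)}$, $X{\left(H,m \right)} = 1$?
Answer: $-20771199905$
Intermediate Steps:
$L{\left(n \right)} = 0$
$E{\left(M \right)} = 1 + M$ ($E{\left(M \right)} = M + 1 = 1 + M$)
$O{\left(h,g \right)} = 1 + g + h$ ($O{\left(h,g \right)} = \left(0 + \sqrt{h + \left(1 + g\right)}\right)^{2} = \left(0 + \sqrt{1 + g + h}\right)^{2} = \left(\sqrt{1 + g + h}\right)^{2} = 1 + g + h$)
$\left(-499203 + O{\left(-199,-664 \right)}\right) \left(-179405 + 220942\right) = \left(-499203 - 862\right) \left(-179405 + 220942\right) = \left(-499203 - 862\right) 41537 = \left(-500065\right) 41537 = -20771199905$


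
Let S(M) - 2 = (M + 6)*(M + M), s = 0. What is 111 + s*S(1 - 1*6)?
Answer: 111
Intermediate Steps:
S(M) = 2 + 2*M*(6 + M) (S(M) = 2 + (M + 6)*(M + M) = 2 + (6 + M)*(2*M) = 2 + 2*M*(6 + M))
111 + s*S(1 - 1*6) = 111 + 0*(2 + 2*(1 - 1*6)**2 + 12*(1 - 1*6)) = 111 + 0*(2 + 2*(1 - 6)**2 + 12*(1 - 6)) = 111 + 0*(2 + 2*(-5)**2 + 12*(-5)) = 111 + 0*(2 + 2*25 - 60) = 111 + 0*(2 + 50 - 60) = 111 + 0*(-8) = 111 + 0 = 111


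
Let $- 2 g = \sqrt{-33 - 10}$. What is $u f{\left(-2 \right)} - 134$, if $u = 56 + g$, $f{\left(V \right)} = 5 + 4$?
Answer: $370 - \frac{9 i \sqrt{43}}{2} \approx 370.0 - 29.508 i$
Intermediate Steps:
$f{\left(V \right)} = 9$
$g = - \frac{i \sqrt{43}}{2}$ ($g = - \frac{\sqrt{-33 - 10}}{2} = - \frac{\sqrt{-43}}{2} = - \frac{i \sqrt{43}}{2} \approx - 3.2787 i$)
$u = 56 - \frac{i \sqrt{43}}{2} \approx 56.0 - 3.2787 i$
$u f{\left(-2 \right)} - 134 = \left(56 - \frac{i \sqrt{43}}{2}\right) 9 - 134 = \left(504 - \frac{9 i \sqrt{43}}{2}\right) - 134 = 370 - \frac{9 i \sqrt{43}}{2}$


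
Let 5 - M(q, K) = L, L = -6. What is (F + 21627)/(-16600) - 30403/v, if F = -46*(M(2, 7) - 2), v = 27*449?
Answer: -761854999/201241800 ≈ -3.7858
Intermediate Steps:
M(q, K) = 11 (M(q, K) = 5 - 1*(-6) = 5 + 6 = 11)
v = 12123
F = -414 (F = -46*(11 - 2) = -46*9 = -414)
(F + 21627)/(-16600) - 30403/v = (-414 + 21627)/(-16600) - 30403/12123 = 21213*(-1/16600) - 30403*1/12123 = -21213/16600 - 30403/12123 = -761854999/201241800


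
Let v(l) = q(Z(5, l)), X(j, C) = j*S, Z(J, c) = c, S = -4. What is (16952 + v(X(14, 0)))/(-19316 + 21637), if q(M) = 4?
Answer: 16956/2321 ≈ 7.3055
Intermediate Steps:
X(j, C) = -4*j (X(j, C) = j*(-4) = -4*j)
v(l) = 4
(16952 + v(X(14, 0)))/(-19316 + 21637) = (16952 + 4)/(-19316 + 21637) = 16956/2321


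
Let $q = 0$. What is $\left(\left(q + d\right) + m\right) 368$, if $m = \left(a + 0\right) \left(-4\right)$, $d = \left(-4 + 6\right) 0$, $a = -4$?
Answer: $5888$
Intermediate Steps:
$d = 0$ ($d = 2 \cdot 0 = 0$)
$m = 16$ ($m = \left(-4 + 0\right) \left(-4\right) = \left(-4\right) \left(-4\right) = 16$)
$\left(\left(q + d\right) + m\right) 368 = \left(\left(0 + 0\right) + 16\right) 368 = \left(0 + 16\right) 368 = 16 \cdot 368 = 5888$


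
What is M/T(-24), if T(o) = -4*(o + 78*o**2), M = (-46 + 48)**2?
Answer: -1/44904 ≈ -2.2270e-5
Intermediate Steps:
M = 4 (M = 2**2 = 4)
T(o) = -312*o**2 - 4*o
M/T(-24) = 4/((-4*(-24)*(1 + 78*(-24)))) = 4/((-4*(-24)*(1 - 1872))) = 4/((-4*(-24)*(-1871))) = 4/(-179616) = 4*(-1/179616) = -1/44904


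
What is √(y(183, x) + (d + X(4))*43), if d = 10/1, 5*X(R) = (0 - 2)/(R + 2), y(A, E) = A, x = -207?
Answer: 8*√2145/15 ≈ 24.701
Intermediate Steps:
X(R) = -2/(5*(2 + R)) (X(R) = ((0 - 2)/(R + 2))/5 = (-2/(2 + R))/5 = -2/(5*(2 + R)))
d = 10 (d = 1*10 = 10)
√(y(183, x) + (d + X(4))*43) = √(183 + (10 - 2/(10 + 5*4))*43) = √(183 + (10 - 2/(10 + 20))*43) = √(183 + (10 - 2/30)*43) = √(183 + (10 - 2*1/30)*43) = √(183 + (10 - 1/15)*43) = √(183 + (149/15)*43) = √(183 + 6407/15) = √(9152/15) = 8*√2145/15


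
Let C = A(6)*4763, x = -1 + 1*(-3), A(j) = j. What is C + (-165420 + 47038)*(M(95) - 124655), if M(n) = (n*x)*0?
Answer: 14756936788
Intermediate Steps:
x = -4 (x = -1 - 3 = -4)
M(n) = 0 (M(n) = (n*(-4))*0 = -4*n*0 = 0)
C = 28578 (C = 6*4763 = 28578)
C + (-165420 + 47038)*(M(95) - 124655) = 28578 + (-165420 + 47038)*(0 - 124655) = 28578 - 118382*(-124655) = 28578 + 14756908210 = 14756936788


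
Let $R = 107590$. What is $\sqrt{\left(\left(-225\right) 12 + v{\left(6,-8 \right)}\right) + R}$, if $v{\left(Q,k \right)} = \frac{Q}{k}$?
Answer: $\frac{\sqrt{419557}}{2} \approx 323.87$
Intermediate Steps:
$\sqrt{\left(\left(-225\right) 12 + v{\left(6,-8 \right)}\right) + R} = \sqrt{\left(\left(-225\right) 12 + \frac{6}{-8}\right) + 107590} = \sqrt{\left(-2700 + 6 \left(- \frac{1}{8}\right)\right) + 107590} = \sqrt{\left(-2700 - \frac{3}{4}\right) + 107590} = \sqrt{- \frac{10803}{4} + 107590} = \sqrt{\frac{419557}{4}} = \frac{\sqrt{419557}}{2}$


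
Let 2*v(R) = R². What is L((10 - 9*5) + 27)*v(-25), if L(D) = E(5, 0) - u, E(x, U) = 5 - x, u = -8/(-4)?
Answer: -625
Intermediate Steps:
u = 2 (u = -8*(-¼) = 2)
v(R) = R²/2
L(D) = -2 (L(D) = (5 - 1*5) - 1*2 = (5 - 5) - 2 = 0 - 2 = -2)
L((10 - 9*5) + 27)*v(-25) = -(-25)² = -625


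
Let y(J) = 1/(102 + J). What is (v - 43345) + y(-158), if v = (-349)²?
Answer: 4393535/56 ≈ 78456.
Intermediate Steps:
v = 121801
(v - 43345) + y(-158) = (121801 - 43345) + 1/(102 - 158) = 78456 + 1/(-56) = 78456 - 1/56 = 4393535/56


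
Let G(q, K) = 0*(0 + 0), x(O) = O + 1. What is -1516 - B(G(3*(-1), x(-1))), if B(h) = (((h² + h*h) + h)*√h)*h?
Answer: -1516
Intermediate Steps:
x(O) = 1 + O
G(q, K) = 0 (G(q, K) = 0*0 = 0)
B(h) = h^(3/2)*(h + 2*h²) (B(h) = (((h² + h²) + h)*√h)*h = ((2*h² + h)*√h)*h = ((h + 2*h²)*√h)*h = (√h*(h + 2*h²))*h = h^(3/2)*(h + 2*h²))
-1516 - B(G(3*(-1), x(-1))) = -1516 - 0^(5/2)*(1 + 2*0) = -1516 - 0*(1 + 0) = -1516 - 0 = -1516 - 1*0 = -1516 + 0 = -1516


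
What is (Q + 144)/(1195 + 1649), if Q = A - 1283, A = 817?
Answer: -161/1422 ≈ -0.11322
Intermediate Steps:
Q = -466 (Q = 817 - 1283 = -466)
(Q + 144)/(1195 + 1649) = (-466 + 144)/(1195 + 1649) = -322/2844 = -322*1/2844 = -161/1422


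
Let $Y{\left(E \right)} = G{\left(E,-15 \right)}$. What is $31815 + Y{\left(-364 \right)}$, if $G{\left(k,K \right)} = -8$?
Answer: $31807$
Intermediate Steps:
$Y{\left(E \right)} = -8$
$31815 + Y{\left(-364 \right)} = 31815 - 8 = 31807$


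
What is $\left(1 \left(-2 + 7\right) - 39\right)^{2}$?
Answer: $1156$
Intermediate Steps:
$\left(1 \left(-2 + 7\right) - 39\right)^{2} = \left(1 \cdot 5 - 39\right)^{2} = \left(5 - 39\right)^{2} = \left(-34\right)^{2} = 1156$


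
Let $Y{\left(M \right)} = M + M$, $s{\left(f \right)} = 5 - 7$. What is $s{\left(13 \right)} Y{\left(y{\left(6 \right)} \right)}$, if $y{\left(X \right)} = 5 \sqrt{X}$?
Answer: $- 20 \sqrt{6} \approx -48.99$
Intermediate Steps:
$s{\left(f \right)} = -2$
$Y{\left(M \right)} = 2 M$
$s{\left(13 \right)} Y{\left(y{\left(6 \right)} \right)} = - 2 \cdot 2 \cdot 5 \sqrt{6} = - 2 \cdot 10 \sqrt{6} = - 20 \sqrt{6}$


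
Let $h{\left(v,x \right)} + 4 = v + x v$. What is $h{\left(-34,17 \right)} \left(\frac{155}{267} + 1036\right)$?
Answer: $- \frac{170488472}{267} \approx -6.3853 \cdot 10^{5}$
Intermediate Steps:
$h{\left(v,x \right)} = -4 + v + v x$ ($h{\left(v,x \right)} = -4 + \left(v + x v\right) = -4 + \left(v + v x\right) = -4 + v + v x$)
$h{\left(-34,17 \right)} \left(\frac{155}{267} + 1036\right) = \left(-4 - 34 - 578\right) \left(\frac{155}{267} + 1036\right) = \left(-4 - 34 - 578\right) \left(155 \cdot \frac{1}{267} + 1036\right) = - 616 \left(\frac{155}{267} + 1036\right) = \left(-616\right) \frac{276767}{267} = - \frac{170488472}{267}$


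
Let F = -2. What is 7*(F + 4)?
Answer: 14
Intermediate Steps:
7*(F + 4) = 7*(-2 + 4) = 7*2 = 14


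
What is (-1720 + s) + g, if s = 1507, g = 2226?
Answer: 2013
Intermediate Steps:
(-1720 + s) + g = (-1720 + 1507) + 2226 = -213 + 2226 = 2013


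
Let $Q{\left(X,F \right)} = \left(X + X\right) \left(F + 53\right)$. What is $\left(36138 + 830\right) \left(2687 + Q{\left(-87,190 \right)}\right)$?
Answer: $-1463747960$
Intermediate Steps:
$Q{\left(X,F \right)} = 2 X \left(53 + F\right)$
$\left(36138 + 830\right) \left(2687 + Q{\left(-87,190 \right)}\right) = \left(36138 + 830\right) \left(2687 + 2 \left(-87\right) \left(53 + 190\right)\right) = 36968 \left(2687 + 2 \left(-87\right) 243\right) = 36968 \left(2687 - 42282\right) = 36968 \left(-39595\right) = -1463747960$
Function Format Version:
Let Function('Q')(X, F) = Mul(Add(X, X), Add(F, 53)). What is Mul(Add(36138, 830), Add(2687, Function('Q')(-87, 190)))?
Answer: -1463747960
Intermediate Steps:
Function('Q')(X, F) = Mul(2, X, Add(53, F)) (Function('Q')(X, F) = Mul(Mul(2, X), Add(53, F)) = Mul(2, X, Add(53, F)))
Mul(Add(36138, 830), Add(2687, Function('Q')(-87, 190))) = Mul(Add(36138, 830), Add(2687, Mul(2, -87, Add(53, 190)))) = Mul(36968, Add(2687, Mul(2, -87, 243))) = Mul(36968, Add(2687, -42282)) = Mul(36968, -39595) = -1463747960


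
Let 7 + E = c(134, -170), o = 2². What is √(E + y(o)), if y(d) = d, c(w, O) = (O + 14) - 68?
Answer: I*√227 ≈ 15.067*I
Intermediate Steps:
o = 4
c(w, O) = -54 + O (c(w, O) = (14 + O) - 68 = -54 + O)
E = -231 (E = -7 + (-54 - 170) = -7 - 224 = -231)
√(E + y(o)) = √(-231 + 4) = √(-227) = I*√227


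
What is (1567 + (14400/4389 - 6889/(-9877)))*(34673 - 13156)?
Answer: 840708006668/24871 ≈ 3.3803e+7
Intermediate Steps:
(1567 + (14400/4389 - 6889/(-9877)))*(34673 - 13156) = (1567 + (14400*(1/4389) - 6889*(-1/9877)))*21517 = (1567 + (4800/1463 + 83/119))*21517 = (1567 + 98947/24871)*21517 = (39071804/24871)*21517 = 840708006668/24871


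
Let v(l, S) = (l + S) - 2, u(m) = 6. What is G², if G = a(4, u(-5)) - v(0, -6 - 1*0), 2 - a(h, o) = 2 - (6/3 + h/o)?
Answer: 1024/9 ≈ 113.78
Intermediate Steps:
v(l, S) = -2 + S + l (v(l, S) = (S + l) - 2 = -2 + S + l)
a(h, o) = 2 + h/o (a(h, o) = 2 - (2 - (6/3 + h/o)) = 2 - (2 - (6*(⅓) + h/o)) = 2 - (2 - (2 + h/o)) = 2 - (2 + (-2 - h/o)) = 2 - (-1)*h/o = 2 + h/o)
G = 32/3 (G = (2 + 4/6) - (-2 + (-6 - 1*0) + 0) = (2 + 4*(⅙)) - (-2 + (-6 + 0) + 0) = (2 + ⅔) - (-2 - 6 + 0) = 8/3 - 1*(-8) = 8/3 + 8 = 32/3 ≈ 10.667)
G² = (32/3)² = 1024/9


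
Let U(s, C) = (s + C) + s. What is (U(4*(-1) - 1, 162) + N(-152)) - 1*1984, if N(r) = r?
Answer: -1984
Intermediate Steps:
U(s, C) = C + 2*s (U(s, C) = (C + s) + s = C + 2*s)
(U(4*(-1) - 1, 162) + N(-152)) - 1*1984 = ((162 + 2*(4*(-1) - 1)) - 152) - 1*1984 = ((162 + 2*(-4 - 1)) - 152) - 1984 = ((162 + 2*(-5)) - 152) - 1984 = ((162 - 10) - 152) - 1984 = (152 - 152) - 1984 = 0 - 1984 = -1984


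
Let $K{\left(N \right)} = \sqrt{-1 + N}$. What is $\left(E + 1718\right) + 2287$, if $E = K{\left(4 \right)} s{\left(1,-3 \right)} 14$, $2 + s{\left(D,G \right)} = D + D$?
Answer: $4005$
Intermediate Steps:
$s{\left(D,G \right)} = -2 + 2 D$ ($s{\left(D,G \right)} = -2 + \left(D + D\right) = -2 + 2 D$)
$E = 0$ ($E = \sqrt{-1 + 4} \left(-2 + 2 \cdot 1\right) 14 = \sqrt{3} \left(-2 + 2\right) 14 = \sqrt{3} \cdot 0 \cdot 14 = 0 \cdot 14 = 0$)
$\left(E + 1718\right) + 2287 = \left(0 + 1718\right) + 2287 = 1718 + 2287 = 4005$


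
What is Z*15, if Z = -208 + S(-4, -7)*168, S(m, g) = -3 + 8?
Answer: 9480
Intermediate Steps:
S(m, g) = 5
Z = 632 (Z = -208 + 5*168 = -208 + 840 = 632)
Z*15 = 632*15 = 9480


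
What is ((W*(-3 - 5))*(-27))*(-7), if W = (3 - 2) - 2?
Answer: 1512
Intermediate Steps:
W = -1 (W = 1 - 2 = -1)
((W*(-3 - 5))*(-27))*(-7) = (-(-3 - 5)*(-27))*(-7) = (-1*(-8)*(-27))*(-7) = (8*(-27))*(-7) = -216*(-7) = 1512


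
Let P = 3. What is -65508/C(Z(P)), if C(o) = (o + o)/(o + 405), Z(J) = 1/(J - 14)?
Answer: 145886316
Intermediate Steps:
Z(J) = 1/(-14 + J)
C(o) = 2*o/(405 + o) (C(o) = (2*o)/(405 + o) = 2*o/(405 + o))
-65508/C(Z(P)) = -65508*(-14 + 3)*(405 + 1/(-14 + 3))/2 = -65508/(2/(-11*(405 + 1/(-11)))) = -65508/(2*(-1/11)/(405 - 1/11)) = -65508/(2*(-1/11)/(4454/11)) = -65508/(2*(-1/11)*(11/4454)) = -65508/(-1/2227) = -65508*(-2227) = 145886316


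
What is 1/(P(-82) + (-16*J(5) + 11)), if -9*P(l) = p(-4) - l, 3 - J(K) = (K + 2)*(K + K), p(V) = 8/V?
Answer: 9/9667 ≈ 0.00093100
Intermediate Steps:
J(K) = 3 - 2*K*(2 + K) (J(K) = 3 - (K + 2)*(K + K) = 3 - (2 + K)*2*K = 3 - 2*K*(2 + K))
P(l) = 2/9 + l/9 (P(l) = -(8/(-4) - l)/9 = -(8*(-¼) - l)/9 = -(-2 - l)/9 = 2/9 + l/9)
1/(P(-82) + (-16*J(5) + 11)) = 1/((2/9 + (⅑)*(-82)) + (-16*(3 - 4*5 - 2*5²) + 11)) = 1/((2/9 - 82/9) + (-16*(3 - 20 - 2*25) + 11)) = 1/(-80/9 + (-16*(3 - 20 - 50) + 11)) = 1/(-80/9 + (-16*(-67) + 11)) = 1/(-80/9 + (1072 + 11)) = 1/(-80/9 + 1083) = 1/(9667/9) = 9/9667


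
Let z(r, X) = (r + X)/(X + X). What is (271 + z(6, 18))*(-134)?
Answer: -109210/3 ≈ -36403.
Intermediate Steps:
z(r, X) = (X + r)/(2*X) (z(r, X) = (X + r)/((2*X)) = (X + r)*(1/(2*X)) = (X + r)/(2*X))
(271 + z(6, 18))*(-134) = (271 + (1/2)*(18 + 6)/18)*(-134) = (271 + (1/2)*(1/18)*24)*(-134) = (271 + 2/3)*(-134) = (815/3)*(-134) = -109210/3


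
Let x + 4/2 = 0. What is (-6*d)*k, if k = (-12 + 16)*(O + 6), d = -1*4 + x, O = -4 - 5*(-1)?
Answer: 1008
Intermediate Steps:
O = 1 (O = -4 + 5 = 1)
x = -2 (x = -2 + 0 = -2)
d = -6 (d = -1*4 - 2 = -4 - 2 = -6)
k = 28 (k = (-12 + 16)*(1 + 6) = 4*7 = 28)
(-6*d)*k = -6*(-6)*28 = 36*28 = 1008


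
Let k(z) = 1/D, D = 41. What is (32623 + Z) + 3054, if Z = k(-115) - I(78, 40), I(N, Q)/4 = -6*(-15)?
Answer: 1447998/41 ≈ 35317.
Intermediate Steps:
I(N, Q) = 360 (I(N, Q) = 4*(-6*(-15)) = 4*90 = 360)
k(z) = 1/41
Z = -14759/41 (Z = 1/41 - 1*360 = 1/41 - 360 = -14759/41 ≈ -359.98)
(32623 + Z) + 3054 = (32623 - 14759/41) + 3054 = 1322784/41 + 3054 = 1447998/41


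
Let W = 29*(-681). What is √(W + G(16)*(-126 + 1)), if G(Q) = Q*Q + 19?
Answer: 2*I*√13531 ≈ 232.65*I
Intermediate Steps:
G(Q) = 19 + Q² (G(Q) = Q² + 19 = 19 + Q²)
W = -19749
√(W + G(16)*(-126 + 1)) = √(-19749 + (19 + 16²)*(-126 + 1)) = √(-19749 + (19 + 256)*(-125)) = √(-19749 + 275*(-125)) = √(-19749 - 34375) = √(-54124) = 2*I*√13531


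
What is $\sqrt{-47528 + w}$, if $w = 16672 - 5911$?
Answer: $i \sqrt{36767} \approx 191.75 i$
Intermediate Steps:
$w = 10761$ ($w = 16672 - 5911 = 10761$)
$\sqrt{-47528 + w} = \sqrt{-47528 + 10761} = \sqrt{-36767} = i \sqrt{36767}$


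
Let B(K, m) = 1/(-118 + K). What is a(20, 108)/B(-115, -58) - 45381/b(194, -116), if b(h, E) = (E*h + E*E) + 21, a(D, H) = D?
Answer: -14006813/3009 ≈ -4655.0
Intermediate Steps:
b(h, E) = 21 + E**2 + E*h (b(h, E) = (E*h + E**2) + 21 = (E**2 + E*h) + 21 = 21 + E**2 + E*h)
a(20, 108)/B(-115, -58) - 45381/b(194, -116) = 20/(1/(-118 - 115)) - 45381/(21 + (-116)**2 - 116*194) = 20/(1/(-233)) - 45381/(21 + 13456 - 22504) = 20/(-1/233) - 45381/(-9027) = 20*(-233) - 45381*(-1/9027) = -4660 + 15127/3009 = -14006813/3009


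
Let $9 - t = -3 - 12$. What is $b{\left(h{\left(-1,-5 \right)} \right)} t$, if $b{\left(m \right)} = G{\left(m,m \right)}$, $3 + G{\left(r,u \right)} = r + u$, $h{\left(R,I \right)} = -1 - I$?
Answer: $120$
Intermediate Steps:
$G{\left(r,u \right)} = -3 + r + u$ ($G{\left(r,u \right)} = -3 + \left(r + u\right) = -3 + r + u$)
$b{\left(m \right)} = -3 + 2 m$ ($b{\left(m \right)} = -3 + m + m = -3 + 2 m$)
$t = 24$ ($t = 9 - \left(-3 - 12\right) = 9 - -15 = 9 + 15 = 24$)
$b{\left(h{\left(-1,-5 \right)} \right)} t = \left(-3 + 2 \left(-1 - -5\right)\right) 24 = \left(-3 + 2 \left(-1 + 5\right)\right) 24 = \left(-3 + 2 \cdot 4\right) 24 = \left(-3 + 8\right) 24 = 5 \cdot 24 = 120$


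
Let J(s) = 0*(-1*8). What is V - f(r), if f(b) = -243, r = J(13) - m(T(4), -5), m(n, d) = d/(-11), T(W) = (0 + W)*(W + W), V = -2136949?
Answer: -2136706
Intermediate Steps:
T(W) = 2*W**2 (T(W) = W*(2*W) = 2*W**2)
m(n, d) = -d/11 (m(n, d) = d*(-1/11) = -d/11)
J(s) = 0 (J(s) = 0*(-8) = 0)
r = -5/11 (r = 0 - (-1)*(-5)/11 = 0 - 1*5/11 = 0 - 5/11 = -5/11 ≈ -0.45455)
V - f(r) = -2136949 - 1*(-243) = -2136949 + 243 = -2136706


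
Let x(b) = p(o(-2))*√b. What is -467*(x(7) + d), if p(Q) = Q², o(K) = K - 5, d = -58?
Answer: 27086 - 22883*√7 ≈ -33457.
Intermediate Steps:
o(K) = -5 + K
x(b) = 49*√b (x(b) = (-5 - 2)²*√b = (-7)²*√b = 49*√b)
-467*(x(7) + d) = -467*(49*√7 - 58) = -467*(-58 + 49*√7) = 27086 - 22883*√7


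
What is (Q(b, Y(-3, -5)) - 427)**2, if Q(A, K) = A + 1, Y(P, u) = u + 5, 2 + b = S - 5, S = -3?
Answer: 190096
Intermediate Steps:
b = -10 (b = -2 + (-3 - 5) = -2 - 8 = -10)
Y(P, u) = 5 + u
Q(A, K) = 1 + A
(Q(b, Y(-3, -5)) - 427)**2 = ((1 - 10) - 427)**2 = (-9 - 427)**2 = (-436)**2 = 190096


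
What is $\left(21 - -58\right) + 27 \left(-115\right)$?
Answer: $-3026$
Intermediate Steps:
$\left(21 - -58\right) + 27 \left(-115\right) = \left(21 + 58\right) - 3105 = 79 - 3105 = -3026$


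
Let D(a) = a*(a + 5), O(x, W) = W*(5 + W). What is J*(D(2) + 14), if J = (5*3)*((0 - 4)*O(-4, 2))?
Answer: -23520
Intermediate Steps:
D(a) = a*(5 + a)
J = -840 (J = (5*3)*((0 - 4)*(2*(5 + 2))) = 15*(-8*7) = 15*(-4*14) = 15*(-56) = -840)
J*(D(2) + 14) = -840*(2*(5 + 2) + 14) = -840*(2*7 + 14) = -840*(14 + 14) = -840*28 = -23520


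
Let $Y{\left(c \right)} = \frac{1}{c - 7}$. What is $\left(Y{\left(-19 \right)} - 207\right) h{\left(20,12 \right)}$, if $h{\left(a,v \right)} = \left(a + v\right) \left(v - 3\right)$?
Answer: $- \frac{775152}{13} \approx -59627.0$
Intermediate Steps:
$h{\left(a,v \right)} = \left(-3 + v\right) \left(a + v\right)$ ($h{\left(a,v \right)} = \left(a + v\right) \left(-3 + v\right) = \left(-3 + v\right) \left(a + v\right)$)
$Y{\left(c \right)} = \frac{1}{-7 + c}$
$\left(Y{\left(-19 \right)} - 207\right) h{\left(20,12 \right)} = \left(\frac{1}{-7 - 19} - 207\right) \left(12^{2} - 60 - 36 + 20 \cdot 12\right) = \left(\frac{1}{-26} - 207\right) \left(144 - 60 - 36 + 240\right) = \left(- \frac{1}{26} - 207\right) 288 = \left(- \frac{5383}{26}\right) 288 = - \frac{775152}{13}$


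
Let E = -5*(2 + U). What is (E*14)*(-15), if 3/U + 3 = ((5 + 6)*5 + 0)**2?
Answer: 3174675/1511 ≈ 2101.0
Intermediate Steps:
U = 3/3022 (U = 3/(-3 + ((5 + 6)*5 + 0)**2) = 3/(-3 + (11*5 + 0)**2) = 3/(-3 + (55 + 0)**2) = 3/(-3 + 55**2) = 3/(-3 + 3025) = 3/3022 ≈ 0.00099272)
E = -30235/3022 (E = -5*(2 + 3/3022) = -5*6047/3022 = -30235/3022 ≈ -10.005)
(E*14)*(-15) = -30235/3022*14*(-15) = -211645/1511*(-15) = 3174675/1511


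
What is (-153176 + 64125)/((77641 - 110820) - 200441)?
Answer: 89051/233620 ≈ 0.38118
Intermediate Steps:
(-153176 + 64125)/((77641 - 110820) - 200441) = -89051/(-33179 - 200441) = -89051/(-233620) = -89051*(-1/233620) = 89051/233620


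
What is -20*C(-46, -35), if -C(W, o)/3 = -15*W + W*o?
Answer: 138000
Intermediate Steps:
C(W, o) = 45*W - 3*W*o (C(W, o) = -3*(-15*W + W*o) = 45*W - 3*W*o)
-20*C(-46, -35) = -60*(-46)*(15 - 1*(-35)) = -60*(-46)*(15 + 35) = -60*(-46)*50 = -20*(-6900) = 138000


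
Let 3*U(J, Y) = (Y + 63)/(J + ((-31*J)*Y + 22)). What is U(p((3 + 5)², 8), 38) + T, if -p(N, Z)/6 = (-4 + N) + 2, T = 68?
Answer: 89324765/1313598 ≈ 68.000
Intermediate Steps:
p(N, Z) = 12 - 6*N (p(N, Z) = -6*((-4 + N) + 2) = -6*(-2 + N) = 12 - 6*N)
U(J, Y) = (63 + Y)/(3*(22 + J - 31*J*Y)) (U(J, Y) = ((Y + 63)/(J + ((-31*J)*Y + 22)))/3 = ((63 + Y)/(J + (-31*J*Y + 22)))/3 = ((63 + Y)/(J + (22 - 31*J*Y)))/3 = ((63 + Y)/(22 + J - 31*J*Y))/3 = (63 + Y)/(3*(22 + J - 31*J*Y)))
U(p((3 + 5)², 8), 38) + T = (63 + 38)/(3*(22 + (12 - 6*(3 + 5)²) - 31*(12 - 6*(3 + 5)²)*38)) + 68 = (⅓)*101/(22 + (12 - 6*8²) - 31*(12 - 6*8²)*38) + 68 = (⅓)*101/(22 + (12 - 6*64) - 31*(12 - 6*64)*38) + 68 = (⅓)*101/(22 + (12 - 384) - 31*(12 - 384)*38) + 68 = (⅓)*101/(22 - 372 - 31*(-372)*38) + 68 = (⅓)*101/(22 - 372 + 438216) + 68 = (⅓)*101/437866 + 68 = (⅓)*(1/437866)*101 + 68 = 101/1313598 + 68 = 89324765/1313598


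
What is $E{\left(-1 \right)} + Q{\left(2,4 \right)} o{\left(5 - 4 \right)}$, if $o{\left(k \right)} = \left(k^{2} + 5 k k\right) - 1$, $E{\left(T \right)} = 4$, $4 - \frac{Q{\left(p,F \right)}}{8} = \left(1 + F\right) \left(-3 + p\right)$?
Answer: $364$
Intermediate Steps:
$Q{\left(p,F \right)} = 32 - 8 \left(1 + F\right) \left(-3 + p\right)$
$o{\left(k \right)} = -1 + 6 k^{2}$ ($o{\left(k \right)} = \left(k^{2} + 5 k^{2}\right) - 1 = 6 k^{2} - 1 = -1 + 6 k^{2}$)
$E{\left(-1 \right)} + Q{\left(2,4 \right)} o{\left(5 - 4 \right)} = 4 + \left(56 - 16 + 24 \cdot 4 - 32 \cdot 2\right) \left(-1 + 6 \left(5 - 4\right)^{2}\right) = 4 + \left(56 - 16 + 96 - 64\right) \left(-1 + 6 \cdot 1^{2}\right) = 4 + 72 \left(-1 + 6 \cdot 1\right) = 4 + 72 \left(-1 + 6\right) = 4 + 72 \cdot 5 = 4 + 360 = 364$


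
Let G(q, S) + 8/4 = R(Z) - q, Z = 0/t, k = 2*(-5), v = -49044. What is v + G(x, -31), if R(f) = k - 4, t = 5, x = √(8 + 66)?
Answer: -49060 - √74 ≈ -49069.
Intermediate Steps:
x = √74 ≈ 8.6023
k = -10
Z = 0 (Z = 0/5 = 0*(⅕) = 0)
R(f) = -14 (R(f) = -10 - 4 = -14)
G(q, S) = -16 - q (G(q, S) = -2 + (-14 - q) = -16 - q)
v + G(x, -31) = -49044 + (-16 - √74) = -49060 - √74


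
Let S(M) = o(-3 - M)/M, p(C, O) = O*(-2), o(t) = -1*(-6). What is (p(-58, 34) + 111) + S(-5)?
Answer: 209/5 ≈ 41.800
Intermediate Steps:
o(t) = 6
p(C, O) = -2*O
S(M) = 6/M
(p(-58, 34) + 111) + S(-5) = (-2*34 + 111) + 6/(-5) = (-68 + 111) + 6*(-⅕) = 43 - 6/5 = 209/5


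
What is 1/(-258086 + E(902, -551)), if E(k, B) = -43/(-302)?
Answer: -302/77941929 ≈ -3.8747e-6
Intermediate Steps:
E(k, B) = 43/302 (E(k, B) = -43*(-1/302) = 43/302)
1/(-258086 + E(902, -551)) = 1/(-258086 + 43/302) = 1/(-77941929/302) = -302/77941929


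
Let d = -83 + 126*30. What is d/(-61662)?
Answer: -3697/61662 ≈ -0.059956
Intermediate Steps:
d = 3697 (d = -83 + 3780 = 3697)
d/(-61662) = 3697/(-61662) = 3697*(-1/61662) = -3697/61662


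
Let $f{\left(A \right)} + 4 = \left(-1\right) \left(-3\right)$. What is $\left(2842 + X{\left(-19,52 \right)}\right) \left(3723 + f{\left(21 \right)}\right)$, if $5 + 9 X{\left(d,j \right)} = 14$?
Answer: $10581646$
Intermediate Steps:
$X{\left(d,j \right)} = 1$ ($X{\left(d,j \right)} = - \frac{5}{9} + \frac{1}{9} \cdot 14 = - \frac{5}{9} + \frac{14}{9} = 1$)
$f{\left(A \right)} = -1$ ($f{\left(A \right)} = -4 - -3 = -4 + 3 = -1$)
$\left(2842 + X{\left(-19,52 \right)}\right) \left(3723 + f{\left(21 \right)}\right) = \left(2842 + 1\right) \left(3723 - 1\right) = 2843 \cdot 3722 = 10581646$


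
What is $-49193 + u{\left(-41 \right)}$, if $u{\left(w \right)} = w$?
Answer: $-49234$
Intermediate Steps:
$-49193 + u{\left(-41 \right)} = -49193 - 41 = -49234$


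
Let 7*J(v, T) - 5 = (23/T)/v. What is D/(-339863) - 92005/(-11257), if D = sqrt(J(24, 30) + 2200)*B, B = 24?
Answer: 92005/11257 - 2*sqrt(388206805)/11895205 ≈ 8.1698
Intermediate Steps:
J(v, T) = 5/7 + 23/(7*T*v) (J(v, T) = 5/7 + ((23/T)/v)/7 = 5/7 + (23/(T*v))/7 = 5/7 + 23/(7*T*v))
D = 2*sqrt(388206805)/35 (D = sqrt((5/7 + (23/7)/(30*24)) + 2200)*24 = sqrt((5/7 + (23/7)*(1/30)*(1/24)) + 2200)*24 = sqrt((5/7 + 23/5040) + 2200)*24 = sqrt(3623/5040 + 2200)*24 = sqrt(11091623/5040)*24 = (sqrt(388206805)/420)*24 = 2*sqrt(388206805)/35 ≈ 1125.9)
D/(-339863) - 92005/(-11257) = (2*sqrt(388206805)/35)/(-339863) - 92005/(-11257) = (2*sqrt(388206805)/35)*(-1/339863) - 92005*(-1/11257) = -2*sqrt(388206805)/11895205 + 92005/11257 = 92005/11257 - 2*sqrt(388206805)/11895205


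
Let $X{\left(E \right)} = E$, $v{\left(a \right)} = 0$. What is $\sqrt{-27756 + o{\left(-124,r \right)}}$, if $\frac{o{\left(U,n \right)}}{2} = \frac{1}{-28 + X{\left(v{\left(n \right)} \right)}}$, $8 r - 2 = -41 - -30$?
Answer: $\frac{i \sqrt{5440190}}{14} \approx 166.6 i$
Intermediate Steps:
$r = - \frac{9}{8}$ ($r = \frac{1}{4} + \frac{-41 - -30}{8} = \frac{1}{4} + \frac{-41 + 30}{8} = \frac{1}{4} + \frac{1}{8} \left(-11\right) = \frac{1}{4} - \frac{11}{8} = - \frac{9}{8} \approx -1.125$)
$o{\left(U,n \right)} = - \frac{1}{14}$ ($o{\left(U,n \right)} = \frac{2}{-28 + 0} = \frac{2}{-28} = 2 \left(- \frac{1}{28}\right) = - \frac{1}{14}$)
$\sqrt{-27756 + o{\left(-124,r \right)}} = \sqrt{-27756 - \frac{1}{14}} = \sqrt{- \frac{388585}{14}} = \frac{i \sqrt{5440190}}{14}$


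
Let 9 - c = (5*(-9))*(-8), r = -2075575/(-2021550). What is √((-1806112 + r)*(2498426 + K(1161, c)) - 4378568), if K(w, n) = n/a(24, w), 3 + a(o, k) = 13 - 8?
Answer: I*√29503245506174000972043/80862 ≈ 2.1242e+6*I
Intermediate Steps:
r = 83023/80862 (r = -2075575*(-1/2021550) = 83023/80862 ≈ 1.0267)
a(o, k) = 2 (a(o, k) = -3 + (13 - 8) = -3 + 5 = 2)
c = -351 (c = 9 - 5*(-9)*(-8) = 9 - (-45)*(-8) = 9 - 1*360 = 9 - 360 = -351)
K(w, n) = n/2
√((-1806112 + r)*(2498426 + K(1161, c)) - 4378568) = √((-1806112 + 83023/80862)*(2498426 + (½)*(-351)) - 4378568) = √(-146045745521*(2498426 - 351/2)/80862 - 4378568) = √(-146045745521/80862*4996501/2 - 4378568) = √(-729717713541422021/161724 - 4378568) = √(-729718421660953253/161724) = I*√29503245506174000972043/80862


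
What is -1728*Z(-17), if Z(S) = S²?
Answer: -499392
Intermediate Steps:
-1728*Z(-17) = -1728*(-17)² = -1728*289 = -499392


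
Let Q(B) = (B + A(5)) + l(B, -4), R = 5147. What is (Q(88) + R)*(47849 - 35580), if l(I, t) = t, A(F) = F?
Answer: 64240484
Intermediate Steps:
Q(B) = 1 + B (Q(B) = (B + 5) - 4 = (5 + B) - 4 = 1 + B)
(Q(88) + R)*(47849 - 35580) = ((1 + 88) + 5147)*(47849 - 35580) = (89 + 5147)*12269 = 5236*12269 = 64240484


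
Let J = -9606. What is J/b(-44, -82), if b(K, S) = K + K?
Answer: 4803/44 ≈ 109.16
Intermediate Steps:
b(K, S) = 2*K
J/b(-44, -82) = -9606/(2*(-44)) = -9606/(-88) = -9606*(-1/88) = 4803/44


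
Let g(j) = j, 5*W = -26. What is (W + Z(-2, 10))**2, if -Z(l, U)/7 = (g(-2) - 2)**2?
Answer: 343396/25 ≈ 13736.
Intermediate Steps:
W = -26/5 (W = (1/5)*(-26) = -26/5 ≈ -5.2000)
Z(l, U) = -112 (Z(l, U) = -7*(-2 - 2)**2 = -7*(-4)**2 = -7*16 = -112)
(W + Z(-2, 10))**2 = (-26/5 - 112)**2 = (-586/5)**2 = 343396/25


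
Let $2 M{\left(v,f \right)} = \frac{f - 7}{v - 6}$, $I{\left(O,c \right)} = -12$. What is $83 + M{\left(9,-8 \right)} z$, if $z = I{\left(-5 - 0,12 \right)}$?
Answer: $113$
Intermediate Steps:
$M{\left(v,f \right)} = \frac{-7 + f}{2 \left(-6 + v\right)}$ ($M{\left(v,f \right)} = \frac{\left(f - 7\right) \frac{1}{v - 6}}{2} = \frac{\left(-7 + f\right) \frac{1}{-6 + v}}{2} = \frac{\frac{1}{-6 + v} \left(-7 + f\right)}{2} = \frac{-7 + f}{2 \left(-6 + v\right)}$)
$z = -12$
$83 + M{\left(9,-8 \right)} z = 83 + \frac{-7 - 8}{2 \left(-6 + 9\right)} \left(-12\right) = 83 + \frac{1}{2} \cdot \frac{1}{3} \left(-15\right) \left(-12\right) = 83 - -30 = 83 + 30 = 113$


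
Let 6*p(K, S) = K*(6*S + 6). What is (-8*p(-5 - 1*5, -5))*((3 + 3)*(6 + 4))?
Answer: -19200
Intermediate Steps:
p(K, S) = K*(6 + 6*S)/6 (p(K, S) = (K*(6*S + 6))/6 = (K*(6 + 6*S))/6 = K*(6 + 6*S)/6)
(-8*p(-5 - 1*5, -5))*((3 + 3)*(6 + 4)) = (-8*(-5 - 1*5)*(1 - 5))*((3 + 3)*(6 + 4)) = (-8*(-5 - 5)*(-4))*(6*10) = -(-80)*(-4)*60 = -8*40*60 = -320*60 = -19200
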